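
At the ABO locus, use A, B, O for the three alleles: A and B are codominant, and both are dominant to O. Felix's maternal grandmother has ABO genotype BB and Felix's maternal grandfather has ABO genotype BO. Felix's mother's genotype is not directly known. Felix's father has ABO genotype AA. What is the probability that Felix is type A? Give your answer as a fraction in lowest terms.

1/4

Felix's mother's ABO genotype from BB × BO: 1/2 BB, 1/2 BO.
Crossing each possibility with the father AA and summing P(type A): 1/2·0 + 1/2·1/2 = 1/4.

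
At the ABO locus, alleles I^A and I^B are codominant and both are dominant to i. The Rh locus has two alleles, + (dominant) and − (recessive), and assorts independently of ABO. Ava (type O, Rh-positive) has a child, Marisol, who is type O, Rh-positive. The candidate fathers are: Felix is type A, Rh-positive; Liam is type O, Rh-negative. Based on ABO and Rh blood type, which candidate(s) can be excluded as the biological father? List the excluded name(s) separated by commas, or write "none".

A candidate is excluded only if no genotype consistent with his phenotype could produce a type O, Rh-positive child with a type O, Rh-positive mother.
Every candidate has at least one consistent genotype combination, so none can be excluded.

none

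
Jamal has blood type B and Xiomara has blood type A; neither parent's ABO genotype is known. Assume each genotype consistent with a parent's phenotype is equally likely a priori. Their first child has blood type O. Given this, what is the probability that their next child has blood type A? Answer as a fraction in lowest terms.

Possible genotypes: Jamal ∈ {I^B I^B, I^B i}; Xiomara ∈ {I^A I^A, I^A i}.
Weight each parental genotype pair by prior × P(type-O child):
  I^B i × I^A i: posterior weight 1; P(next child type A) = 1/4.
Weighted sum = 1/4.

1/4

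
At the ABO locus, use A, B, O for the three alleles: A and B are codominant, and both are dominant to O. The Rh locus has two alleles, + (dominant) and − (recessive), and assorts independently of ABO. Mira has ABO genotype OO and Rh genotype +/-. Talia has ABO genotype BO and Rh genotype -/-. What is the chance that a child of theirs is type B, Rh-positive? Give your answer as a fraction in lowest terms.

ABO cross OO × BO → offspring phenotypes: 1/2 O, 1/2 B.
Rh cross +/- × -/- → 1/2 Rh+, 1/2 Rh-.
Independent loci: P(type B, Rh-positive) = 1/2 × 1/2 = 1/4.

1/4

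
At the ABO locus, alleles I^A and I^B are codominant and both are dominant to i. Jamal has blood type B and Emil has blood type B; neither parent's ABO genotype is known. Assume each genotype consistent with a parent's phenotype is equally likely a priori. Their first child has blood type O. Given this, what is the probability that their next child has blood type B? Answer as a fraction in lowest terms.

3/4

Possible genotypes: Jamal ∈ {I^B I^B, I^B i}; Emil ∈ {I^B I^B, I^B i}.
Weight each parental genotype pair by prior × P(type-O child):
  I^B i × I^B i: posterior weight 1; P(next child type B) = 3/4.
Weighted sum = 3/4.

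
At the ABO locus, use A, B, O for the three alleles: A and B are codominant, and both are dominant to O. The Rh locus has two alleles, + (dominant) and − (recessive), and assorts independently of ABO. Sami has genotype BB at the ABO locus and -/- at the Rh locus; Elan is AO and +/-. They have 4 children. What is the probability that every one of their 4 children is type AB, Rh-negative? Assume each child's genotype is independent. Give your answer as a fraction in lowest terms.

1/256

ABO cross BB × AO → 1/2 B, 1/2 AB.
Rh cross -/- × +/- → 1/2 Rh+, 1/2 Rh-; so P(type AB, Rh-negative) = 1/2 × 1/2 = 1/4 per child.
All 4 independent: (1/4)^4 = 1/256.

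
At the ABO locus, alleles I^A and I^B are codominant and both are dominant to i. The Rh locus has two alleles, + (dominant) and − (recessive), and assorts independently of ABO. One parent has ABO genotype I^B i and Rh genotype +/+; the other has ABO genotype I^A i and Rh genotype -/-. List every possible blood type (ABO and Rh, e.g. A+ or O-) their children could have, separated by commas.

Gametes from I^B i × I^A i give offspring ABO genotypes I^A I^B, I^A i, I^B i, i i, i.e. phenotypes O, A, B, AB.
Rh cross +/+ × -/- → phenotypes Rh+.
Combining independently: O+, A+, B+, AB+.

O+, A+, B+, AB+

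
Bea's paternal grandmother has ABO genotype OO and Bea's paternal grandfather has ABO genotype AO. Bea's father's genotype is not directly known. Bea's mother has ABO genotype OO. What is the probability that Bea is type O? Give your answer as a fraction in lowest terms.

3/4

Bea's father's ABO genotype from OO × AO: 1/2 AO, 1/2 OO.
Crossing each possibility with the mother OO and summing P(type O): 1/2·1/2 + 1/2·1 = 3/4.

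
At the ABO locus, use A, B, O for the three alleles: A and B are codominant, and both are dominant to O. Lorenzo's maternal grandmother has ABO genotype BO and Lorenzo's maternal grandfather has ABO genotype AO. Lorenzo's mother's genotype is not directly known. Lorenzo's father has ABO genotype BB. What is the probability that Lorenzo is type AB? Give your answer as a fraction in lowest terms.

1/4

Lorenzo's mother's ABO genotype from BO × AO: 1/4 AB, 1/4 AO, 1/4 BO, 1/4 OO.
Crossing each possibility with the father BB and summing P(type AB): 1/4·1/2 + 1/4·1/2 + 1/4·0 + 1/4·0 = 1/4.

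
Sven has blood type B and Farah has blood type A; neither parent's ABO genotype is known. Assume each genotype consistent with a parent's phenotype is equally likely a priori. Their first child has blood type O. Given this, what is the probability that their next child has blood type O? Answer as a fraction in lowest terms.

Possible genotypes: Sven ∈ {I^B I^B, I^B i}; Farah ∈ {I^A I^A, I^A i}.
Weight each parental genotype pair by prior × P(type-O child):
  I^B i × I^A i: posterior weight 1; P(next child type O) = 1/4.
Weighted sum = 1/4.

1/4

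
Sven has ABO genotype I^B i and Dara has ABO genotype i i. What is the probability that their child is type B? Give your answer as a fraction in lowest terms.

ABO cross I^B i × i i → offspring phenotypes: 1/2 O, 1/2 B.
So P(type B) = 1/2.

1/2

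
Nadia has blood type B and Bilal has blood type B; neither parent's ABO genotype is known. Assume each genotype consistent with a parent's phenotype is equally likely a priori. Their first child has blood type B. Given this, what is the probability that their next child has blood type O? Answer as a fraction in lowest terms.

1/20

Possible genotypes: Nadia ∈ {I^B I^B, I^B i}; Bilal ∈ {I^B I^B, I^B i}.
Weight each parental genotype pair by prior × P(type-B child):
  I^B I^B × I^B I^B: posterior weight 4/15; P(next child type O) = 0.
  I^B I^B × I^B i: posterior weight 4/15; P(next child type O) = 0.
  I^B i × I^B I^B: posterior weight 4/15; P(next child type O) = 0.
  I^B i × I^B i: posterior weight 1/5; P(next child type O) = 1/4.
Weighted sum = 1/20.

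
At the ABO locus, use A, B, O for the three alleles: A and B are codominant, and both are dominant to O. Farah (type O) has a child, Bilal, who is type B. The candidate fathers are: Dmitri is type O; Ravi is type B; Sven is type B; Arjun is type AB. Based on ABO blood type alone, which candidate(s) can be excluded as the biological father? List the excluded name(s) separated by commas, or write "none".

A candidate is excluded only if no genotype consistent with his phenotype could produce a type B child with a type O mother.
Dmitri (type O): no genotype consistent with that phenotype can produce a type-B child with a type-O mother.

Dmitri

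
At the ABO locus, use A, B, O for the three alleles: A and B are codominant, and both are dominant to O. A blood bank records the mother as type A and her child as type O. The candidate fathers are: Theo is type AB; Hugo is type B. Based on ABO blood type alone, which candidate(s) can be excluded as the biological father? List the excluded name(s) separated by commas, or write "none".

Theo

A candidate is excluded only if no genotype consistent with his phenotype could produce a type O child with a type A mother.
Theo (type AB): no genotype consistent with that phenotype can produce a type-O child with a type-A mother.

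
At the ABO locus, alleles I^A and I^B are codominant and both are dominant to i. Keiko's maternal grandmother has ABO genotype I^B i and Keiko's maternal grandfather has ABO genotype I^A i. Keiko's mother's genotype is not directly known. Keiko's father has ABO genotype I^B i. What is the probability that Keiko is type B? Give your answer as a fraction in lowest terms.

1/2

Keiko's mother's ABO genotype from I^B i × I^A i: 1/4 I^A I^B, 1/4 I^A i, 1/4 I^B i, 1/4 i i.
Crossing each possibility with the father I^B i and summing P(type B): 1/4·1/2 + 1/4·1/4 + 1/4·3/4 + 1/4·1/2 = 1/2.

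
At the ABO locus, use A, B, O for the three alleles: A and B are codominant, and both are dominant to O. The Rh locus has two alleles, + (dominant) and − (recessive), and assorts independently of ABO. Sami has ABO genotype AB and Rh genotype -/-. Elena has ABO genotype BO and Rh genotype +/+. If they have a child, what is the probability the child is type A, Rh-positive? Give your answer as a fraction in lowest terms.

1/4

ABO cross AB × BO → offspring phenotypes: 1/4 A, 1/2 B, 1/4 AB.
Rh cross -/- × +/+ → 1 Rh+.
Independent loci: P(type A, Rh-positive) = 1/4 × 1 = 1/4.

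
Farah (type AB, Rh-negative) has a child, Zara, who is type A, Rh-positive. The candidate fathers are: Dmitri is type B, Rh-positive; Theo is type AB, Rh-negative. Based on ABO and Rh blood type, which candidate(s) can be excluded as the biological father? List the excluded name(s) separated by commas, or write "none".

A candidate is excluded only if no genotype consistent with his phenotype could produce a type A, Rh-positive child with a type AB, Rh-negative mother.
Theo (type AB, Rh-): no genotype consistent with that phenotype can produce a type-A Rh+ child with a type-AB mother.

Theo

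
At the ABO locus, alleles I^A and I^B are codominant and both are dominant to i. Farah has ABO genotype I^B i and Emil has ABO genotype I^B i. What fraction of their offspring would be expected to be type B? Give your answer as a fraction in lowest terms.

3/4

ABO cross I^B i × I^B i → offspring phenotypes: 1/4 O, 3/4 B.
So P(type B) = 3/4.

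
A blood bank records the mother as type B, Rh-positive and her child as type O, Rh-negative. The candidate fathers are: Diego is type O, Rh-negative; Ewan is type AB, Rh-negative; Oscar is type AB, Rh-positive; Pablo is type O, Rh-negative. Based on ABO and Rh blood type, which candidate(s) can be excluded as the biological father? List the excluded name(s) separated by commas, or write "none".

A candidate is excluded only if no genotype consistent with his phenotype could produce a type O, Rh-negative child with a type B, Rh-positive mother.
Ewan (type AB, Rh-): no genotype consistent with that phenotype can produce a type-O Rh- child with a type-B mother.
Oscar (type AB, Rh+): no genotype consistent with that phenotype can produce a type-O Rh- child with a type-B mother.

Ewan, Oscar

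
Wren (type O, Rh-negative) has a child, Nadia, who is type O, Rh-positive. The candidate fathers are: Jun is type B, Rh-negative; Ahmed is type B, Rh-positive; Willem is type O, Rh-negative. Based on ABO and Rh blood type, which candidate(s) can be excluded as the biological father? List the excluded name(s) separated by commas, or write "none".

Jun, Willem

A candidate is excluded only if no genotype consistent with his phenotype could produce a type O, Rh-positive child with a type O, Rh-negative mother.
Jun (type B, Rh-): no genotype consistent with that phenotype can produce a type-O Rh+ child with a type-O mother.
Willem (type O, Rh-): no genotype consistent with that phenotype can produce a type-O Rh+ child with a type-O mother.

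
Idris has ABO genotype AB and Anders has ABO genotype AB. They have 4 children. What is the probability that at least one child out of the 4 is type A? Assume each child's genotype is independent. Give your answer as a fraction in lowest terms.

ABO cross AB × AB → 1/4 A, 1/4 B, 1/2 AB.
So P(type A) = 1/4 per child.
P(none) = (3/4)^4 = 81/256; P(at least one) = 1 − 81/256 = 175/256.

175/256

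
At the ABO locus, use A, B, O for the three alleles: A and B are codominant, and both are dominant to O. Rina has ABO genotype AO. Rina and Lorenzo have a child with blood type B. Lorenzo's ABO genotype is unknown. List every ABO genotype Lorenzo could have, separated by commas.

AB, BB, BO

For each candidate genotype of Lorenzo, check whether crossing it with AO can produce every observed child phenotype.
  AA → possible child types {A} ✗
  AB → possible child types {A, B, AB} ✓
  AO → possible child types {O, A} ✗
  BB → possible child types {B, AB} ✓
  BO → possible child types {O, A, B, AB} ✓
  OO → possible child types {O, A} ✗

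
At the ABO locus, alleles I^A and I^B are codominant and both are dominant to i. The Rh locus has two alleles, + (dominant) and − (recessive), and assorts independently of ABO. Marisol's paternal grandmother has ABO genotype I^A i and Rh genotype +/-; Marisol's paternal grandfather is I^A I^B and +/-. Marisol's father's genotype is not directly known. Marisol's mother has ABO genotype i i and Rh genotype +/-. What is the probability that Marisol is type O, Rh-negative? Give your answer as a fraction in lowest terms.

Marisol's father's ABO genotype from I^A i × I^A I^B: 1/4 I^A I^A, 1/4 I^A I^B, 1/4 I^A i, 1/4 I^B i.
Crossing each possibility with the mother i i and summing P(type O): 1/4·0 + 1/4·0 + 1/4·1/2 + 1/4·1/2 = 1/4.
Similarly for Rh via the father's Rh distribution: P(Rh-) = 1/4.
Independent loci: 1/4 × 1/4 = 1/16.

1/16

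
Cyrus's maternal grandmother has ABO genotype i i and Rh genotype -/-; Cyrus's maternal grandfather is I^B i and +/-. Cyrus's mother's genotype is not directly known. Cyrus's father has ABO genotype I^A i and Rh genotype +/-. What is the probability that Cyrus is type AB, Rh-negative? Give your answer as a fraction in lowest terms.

Cyrus's mother's ABO genotype from i i × I^B i: 1/2 I^B i, 1/2 i i.
Crossing each possibility with the father I^A i and summing P(type AB): 1/2·1/4 + 1/2·0 = 1/8.
Similarly for Rh via the mother's Rh distribution: P(Rh-) = 3/8.
Independent loci: 1/8 × 3/8 = 3/64.

3/64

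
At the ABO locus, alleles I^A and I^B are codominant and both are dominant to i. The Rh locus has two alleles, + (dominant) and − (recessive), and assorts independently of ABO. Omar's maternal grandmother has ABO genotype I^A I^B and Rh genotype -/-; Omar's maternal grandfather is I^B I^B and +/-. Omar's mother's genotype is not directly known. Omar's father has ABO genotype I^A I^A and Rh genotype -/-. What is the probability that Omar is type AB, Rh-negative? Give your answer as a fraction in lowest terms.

Omar's mother's ABO genotype from I^A I^B × I^B I^B: 1/2 I^A I^B, 1/2 I^B I^B.
Crossing each possibility with the father I^A I^A and summing P(type AB): 1/2·1/2 + 1/2·1 = 3/4.
Similarly for Rh via the mother's Rh distribution: P(Rh-) = 3/4.
Independent loci: 3/4 × 3/4 = 9/16.

9/16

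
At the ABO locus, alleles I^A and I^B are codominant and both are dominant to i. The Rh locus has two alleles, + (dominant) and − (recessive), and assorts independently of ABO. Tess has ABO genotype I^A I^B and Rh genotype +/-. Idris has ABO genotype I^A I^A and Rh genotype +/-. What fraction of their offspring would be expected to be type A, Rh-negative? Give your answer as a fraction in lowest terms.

ABO cross I^A I^B × I^A I^A → offspring phenotypes: 1/2 A, 1/2 AB.
Rh cross +/- × +/- → 3/4 Rh+, 1/4 Rh-.
Independent loci: P(type A, Rh-negative) = 1/2 × 1/4 = 1/8.

1/8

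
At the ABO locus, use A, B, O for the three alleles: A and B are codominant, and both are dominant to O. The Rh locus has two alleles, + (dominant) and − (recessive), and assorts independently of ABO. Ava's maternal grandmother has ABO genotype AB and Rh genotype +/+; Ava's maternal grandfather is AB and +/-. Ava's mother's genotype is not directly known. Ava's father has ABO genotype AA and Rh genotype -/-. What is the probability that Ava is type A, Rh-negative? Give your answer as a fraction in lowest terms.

1/8

Ava's mother's ABO genotype from AB × AB: 1/4 AA, 1/2 AB, 1/4 BB.
Crossing each possibility with the father AA and summing P(type A): 1/4·1 + 1/2·1/2 + 1/4·0 = 1/2.
Similarly for Rh via the mother's Rh distribution: P(Rh-) = 1/4.
Independent loci: 1/2 × 1/4 = 1/8.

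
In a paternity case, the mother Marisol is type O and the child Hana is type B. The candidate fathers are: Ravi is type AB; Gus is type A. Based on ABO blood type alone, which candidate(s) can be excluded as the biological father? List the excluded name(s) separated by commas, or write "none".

A candidate is excluded only if no genotype consistent with his phenotype could produce a type B child with a type O mother.
Gus (type A): no genotype consistent with that phenotype can produce a type-B child with a type-O mother.

Gus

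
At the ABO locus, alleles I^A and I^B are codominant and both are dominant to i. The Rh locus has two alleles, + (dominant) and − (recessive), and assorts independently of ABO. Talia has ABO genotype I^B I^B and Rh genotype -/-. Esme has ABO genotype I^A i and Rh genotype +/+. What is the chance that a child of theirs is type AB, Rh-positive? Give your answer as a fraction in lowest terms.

ABO cross I^B I^B × I^A i → offspring phenotypes: 1/2 B, 1/2 AB.
Rh cross -/- × +/+ → 1 Rh+.
Independent loci: P(type AB, Rh-positive) = 1/2 × 1 = 1/2.

1/2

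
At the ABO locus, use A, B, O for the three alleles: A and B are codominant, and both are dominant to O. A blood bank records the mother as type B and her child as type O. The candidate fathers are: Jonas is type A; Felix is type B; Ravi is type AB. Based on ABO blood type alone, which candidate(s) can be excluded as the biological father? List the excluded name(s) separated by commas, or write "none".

A candidate is excluded only if no genotype consistent with his phenotype could produce a type O child with a type B mother.
Ravi (type AB): no genotype consistent with that phenotype can produce a type-O child with a type-B mother.

Ravi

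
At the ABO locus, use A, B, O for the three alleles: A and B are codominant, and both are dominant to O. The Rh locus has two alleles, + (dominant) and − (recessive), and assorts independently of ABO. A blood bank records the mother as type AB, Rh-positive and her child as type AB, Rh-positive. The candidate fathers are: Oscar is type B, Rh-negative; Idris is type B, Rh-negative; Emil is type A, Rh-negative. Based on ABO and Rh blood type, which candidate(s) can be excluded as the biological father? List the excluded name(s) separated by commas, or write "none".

A candidate is excluded only if no genotype consistent with his phenotype could produce a type AB, Rh-positive child with a type AB, Rh-positive mother.
Every candidate has at least one consistent genotype combination, so none can be excluded.

none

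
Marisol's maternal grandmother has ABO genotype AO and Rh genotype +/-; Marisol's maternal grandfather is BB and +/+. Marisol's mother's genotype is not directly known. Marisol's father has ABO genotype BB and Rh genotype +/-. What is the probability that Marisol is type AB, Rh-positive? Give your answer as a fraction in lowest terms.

7/32

Marisol's mother's ABO genotype from AO × BB: 1/2 AB, 1/2 BO.
Crossing each possibility with the father BB and summing P(type AB): 1/2·1/2 + 1/2·0 = 1/4.
Similarly for Rh via the mother's Rh distribution: P(Rh+) = 7/8.
Independent loci: 1/4 × 7/8 = 7/32.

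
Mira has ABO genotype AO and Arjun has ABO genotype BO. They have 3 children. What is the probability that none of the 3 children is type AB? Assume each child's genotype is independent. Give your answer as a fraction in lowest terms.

ABO cross AO × BO → 1/4 O, 1/4 A, 1/4 B, 1/4 AB.
So P(type AB) = 1/4 per child.
P(not type AB) = 3/4 for one child; (3/4)^3 = 27/64.

27/64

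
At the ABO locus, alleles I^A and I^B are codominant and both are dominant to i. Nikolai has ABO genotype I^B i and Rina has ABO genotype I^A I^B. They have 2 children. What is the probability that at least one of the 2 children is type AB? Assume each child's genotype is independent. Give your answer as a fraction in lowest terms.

7/16

ABO cross I^B i × I^A I^B → 1/4 A, 1/2 B, 1/4 AB.
So P(type AB) = 1/4 per child.
P(none) = (3/4)^2 = 9/16; P(at least one) = 1 − 9/16 = 7/16.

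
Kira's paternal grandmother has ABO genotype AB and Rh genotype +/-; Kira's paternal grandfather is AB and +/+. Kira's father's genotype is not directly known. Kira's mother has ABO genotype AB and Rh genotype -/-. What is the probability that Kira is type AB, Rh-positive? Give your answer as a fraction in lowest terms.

3/8

Kira's father's ABO genotype from AB × AB: 1/4 AA, 1/2 AB, 1/4 BB.
Crossing each possibility with the mother AB and summing P(type AB): 1/4·1/2 + 1/2·1/2 + 1/4·1/2 = 1/2.
Similarly for Rh via the father's Rh distribution: P(Rh+) = 3/4.
Independent loci: 1/2 × 3/4 = 3/8.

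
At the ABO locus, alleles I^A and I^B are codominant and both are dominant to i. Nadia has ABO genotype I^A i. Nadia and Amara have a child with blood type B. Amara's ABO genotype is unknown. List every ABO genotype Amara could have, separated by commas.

I^A I^B, I^B I^B, I^B i

For each candidate genotype of Amara, check whether crossing it with I^A i can produce every observed child phenotype.
  I^A I^A → possible child types {A} ✗
  I^A I^B → possible child types {A, B, AB} ✓
  I^A i → possible child types {O, A} ✗
  I^B I^B → possible child types {B, AB} ✓
  I^B i → possible child types {O, A, B, AB} ✓
  i i → possible child types {O, A} ✗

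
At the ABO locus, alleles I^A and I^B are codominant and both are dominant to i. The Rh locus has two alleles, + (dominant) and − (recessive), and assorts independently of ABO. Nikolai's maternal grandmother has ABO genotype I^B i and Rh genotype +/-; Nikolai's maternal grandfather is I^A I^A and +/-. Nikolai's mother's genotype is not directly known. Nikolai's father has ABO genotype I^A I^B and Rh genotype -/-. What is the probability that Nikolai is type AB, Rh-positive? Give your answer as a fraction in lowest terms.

Nikolai's mother's ABO genotype from I^B i × I^A I^A: 1/2 I^A I^B, 1/2 I^A i.
Crossing each possibility with the father I^A I^B and summing P(type AB): 1/2·1/2 + 1/2·1/4 = 3/8.
Similarly for Rh via the mother's Rh distribution: P(Rh+) = 1/2.
Independent loci: 3/8 × 1/2 = 3/16.

3/16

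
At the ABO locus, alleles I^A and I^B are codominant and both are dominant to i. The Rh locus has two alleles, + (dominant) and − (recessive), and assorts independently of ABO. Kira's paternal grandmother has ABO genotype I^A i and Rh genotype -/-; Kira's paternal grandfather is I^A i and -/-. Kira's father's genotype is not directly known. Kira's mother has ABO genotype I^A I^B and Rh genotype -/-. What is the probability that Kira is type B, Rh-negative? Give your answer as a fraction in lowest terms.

Kira's father's ABO genotype from I^A i × I^A i: 1/4 I^A I^A, 1/2 I^A i, 1/4 i i.
Crossing each possibility with the mother I^A I^B and summing P(type B): 1/4·0 + 1/2·1/4 + 1/4·1/2 = 1/4.
Similarly for Rh via the father's Rh distribution: P(Rh-) = 1.
Independent loci: 1/4 × 1 = 1/4.

1/4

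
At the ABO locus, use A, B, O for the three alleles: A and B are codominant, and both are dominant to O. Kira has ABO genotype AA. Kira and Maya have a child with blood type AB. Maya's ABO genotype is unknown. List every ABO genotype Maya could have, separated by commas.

AB, BB, BO

For each candidate genotype of Maya, check whether crossing it with AA can produce every observed child phenotype.
  AA → possible child types {A} ✗
  AB → possible child types {A, AB} ✓
  AO → possible child types {A} ✗
  BB → possible child types {AB} ✓
  BO → possible child types {A, AB} ✓
  OO → possible child types {A} ✗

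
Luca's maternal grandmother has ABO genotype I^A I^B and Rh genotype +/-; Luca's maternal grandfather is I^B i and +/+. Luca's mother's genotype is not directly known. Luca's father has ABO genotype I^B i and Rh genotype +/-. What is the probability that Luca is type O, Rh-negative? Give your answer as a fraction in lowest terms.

1/64

Luca's mother's ABO genotype from I^A I^B × I^B i: 1/4 I^A I^B, 1/4 I^A i, 1/4 I^B I^B, 1/4 I^B i.
Crossing each possibility with the father I^B i and summing P(type O): 1/4·0 + 1/4·1/4 + 1/4·0 + 1/4·1/4 = 1/8.
Similarly for Rh via the mother's Rh distribution: P(Rh-) = 1/8.
Independent loci: 1/8 × 1/8 = 1/64.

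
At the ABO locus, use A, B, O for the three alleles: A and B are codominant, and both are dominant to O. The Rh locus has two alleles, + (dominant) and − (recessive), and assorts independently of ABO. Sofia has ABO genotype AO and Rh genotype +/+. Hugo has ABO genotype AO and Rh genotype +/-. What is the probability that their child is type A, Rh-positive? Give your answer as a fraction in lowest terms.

3/4

ABO cross AO × AO → offspring phenotypes: 1/4 O, 3/4 A.
Rh cross +/+ × +/- → 1 Rh+.
Independent loci: P(type A, Rh-positive) = 3/4 × 1 = 3/4.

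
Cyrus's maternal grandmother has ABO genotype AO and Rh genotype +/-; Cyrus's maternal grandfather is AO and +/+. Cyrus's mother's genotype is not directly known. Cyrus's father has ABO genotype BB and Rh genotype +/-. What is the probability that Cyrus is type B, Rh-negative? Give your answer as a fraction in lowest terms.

1/16

Cyrus's mother's ABO genotype from AO × AO: 1/4 AA, 1/2 AO, 1/4 OO.
Crossing each possibility with the father BB and summing P(type B): 1/4·0 + 1/2·1/2 + 1/4·1 = 1/2.
Similarly for Rh via the mother's Rh distribution: P(Rh-) = 1/8.
Independent loci: 1/2 × 1/8 = 1/16.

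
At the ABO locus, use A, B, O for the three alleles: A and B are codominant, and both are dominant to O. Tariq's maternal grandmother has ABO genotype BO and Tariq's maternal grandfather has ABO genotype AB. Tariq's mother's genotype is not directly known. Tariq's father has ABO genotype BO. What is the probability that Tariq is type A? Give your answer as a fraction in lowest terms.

Tariq's mother's ABO genotype from BO × AB: 1/4 AB, 1/4 AO, 1/4 BB, 1/4 BO.
Crossing each possibility with the father BO and summing P(type A): 1/4·1/4 + 1/4·1/4 + 1/4·0 + 1/4·0 = 1/8.

1/8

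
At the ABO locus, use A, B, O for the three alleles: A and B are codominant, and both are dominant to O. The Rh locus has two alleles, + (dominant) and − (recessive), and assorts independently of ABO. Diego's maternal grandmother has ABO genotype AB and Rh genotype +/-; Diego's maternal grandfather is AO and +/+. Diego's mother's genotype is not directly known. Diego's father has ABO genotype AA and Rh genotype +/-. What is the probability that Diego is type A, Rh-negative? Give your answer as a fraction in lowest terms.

3/32

Diego's mother's ABO genotype from AB × AO: 1/4 AA, 1/4 AB, 1/4 AO, 1/4 BO.
Crossing each possibility with the father AA and summing P(type A): 1/4·1 + 1/4·1/2 + 1/4·1 + 1/4·1/2 = 3/4.
Similarly for Rh via the mother's Rh distribution: P(Rh-) = 1/8.
Independent loci: 3/4 × 1/8 = 3/32.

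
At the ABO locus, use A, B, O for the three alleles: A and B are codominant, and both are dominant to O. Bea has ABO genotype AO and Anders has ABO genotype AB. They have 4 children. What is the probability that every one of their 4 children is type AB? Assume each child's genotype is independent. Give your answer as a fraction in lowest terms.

ABO cross AO × AB → 1/2 A, 1/4 B, 1/4 AB.
So P(type AB) = 1/4 per child.
All 4 independent: (1/4)^4 = 1/256.

1/256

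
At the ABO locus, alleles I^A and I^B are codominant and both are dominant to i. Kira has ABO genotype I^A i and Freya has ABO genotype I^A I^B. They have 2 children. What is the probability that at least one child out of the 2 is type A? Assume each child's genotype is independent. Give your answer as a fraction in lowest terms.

3/4

ABO cross I^A i × I^A I^B → 1/2 A, 1/4 B, 1/4 AB.
So P(type A) = 1/2 per child.
P(none) = (1/2)^2 = 1/4; P(at least one) = 1 − 1/4 = 3/4.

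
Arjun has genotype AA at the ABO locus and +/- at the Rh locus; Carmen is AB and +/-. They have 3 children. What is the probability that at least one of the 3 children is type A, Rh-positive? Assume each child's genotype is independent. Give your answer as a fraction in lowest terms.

387/512

ABO cross AA × AB → 1/2 A, 1/2 AB.
Rh cross +/- × +/- → 3/4 Rh+, 1/4 Rh-; so P(type A, Rh-positive) = 1/2 × 3/4 = 3/8 per child.
P(none) = (5/8)^3 = 125/512; P(at least one) = 1 − 125/512 = 387/512.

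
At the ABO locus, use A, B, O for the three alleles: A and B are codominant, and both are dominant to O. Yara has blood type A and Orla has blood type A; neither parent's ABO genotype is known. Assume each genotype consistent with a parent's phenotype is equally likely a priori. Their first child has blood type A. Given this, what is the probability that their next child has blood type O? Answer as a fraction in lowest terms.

Possible genotypes: Yara ∈ {AA, AO}; Orla ∈ {AA, AO}.
Weight each parental genotype pair by prior × P(type-A child):
  AA × AA: posterior weight 4/15; P(next child type O) = 0.
  AA × AO: posterior weight 4/15; P(next child type O) = 0.
  AO × AA: posterior weight 4/15; P(next child type O) = 0.
  AO × AO: posterior weight 1/5; P(next child type O) = 1/4.
Weighted sum = 1/20.

1/20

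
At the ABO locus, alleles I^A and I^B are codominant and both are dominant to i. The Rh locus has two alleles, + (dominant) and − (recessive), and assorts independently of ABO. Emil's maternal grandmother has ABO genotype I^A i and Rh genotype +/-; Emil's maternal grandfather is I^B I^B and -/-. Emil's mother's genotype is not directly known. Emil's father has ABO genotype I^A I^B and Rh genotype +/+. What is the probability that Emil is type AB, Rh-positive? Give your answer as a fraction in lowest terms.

3/8

Emil's mother's ABO genotype from I^A i × I^B I^B: 1/2 I^A I^B, 1/2 I^B i.
Crossing each possibility with the father I^A I^B and summing P(type AB): 1/2·1/2 + 1/2·1/4 = 3/8.
Similarly for Rh via the mother's Rh distribution: P(Rh+) = 1.
Independent loci: 3/8 × 1 = 3/8.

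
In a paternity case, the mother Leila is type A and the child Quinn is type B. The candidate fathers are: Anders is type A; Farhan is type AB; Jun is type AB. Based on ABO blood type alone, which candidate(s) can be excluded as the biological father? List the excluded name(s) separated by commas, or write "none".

A candidate is excluded only if no genotype consistent with his phenotype could produce a type B child with a type A mother.
Anders (type A): no genotype consistent with that phenotype can produce a type-B child with a type-A mother.

Anders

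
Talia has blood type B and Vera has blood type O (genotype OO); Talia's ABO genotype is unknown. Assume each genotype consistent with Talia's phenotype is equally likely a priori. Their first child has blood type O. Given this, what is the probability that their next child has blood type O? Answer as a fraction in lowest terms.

1/2

Possible genotypes: Talia ∈ {BB, BO}; Vera ∈ {OO}.
Weight each parental genotype pair by prior × P(type-O child):
  BO × OO: posterior weight 1; P(next child type O) = 1/2.
Weighted sum = 1/2.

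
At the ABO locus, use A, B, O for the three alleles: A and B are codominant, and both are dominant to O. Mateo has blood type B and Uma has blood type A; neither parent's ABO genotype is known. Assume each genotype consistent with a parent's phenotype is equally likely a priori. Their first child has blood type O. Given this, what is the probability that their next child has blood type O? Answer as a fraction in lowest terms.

1/4

Possible genotypes: Mateo ∈ {BB, BO}; Uma ∈ {AA, AO}.
Weight each parental genotype pair by prior × P(type-O child):
  BO × AO: posterior weight 1; P(next child type O) = 1/4.
Weighted sum = 1/4.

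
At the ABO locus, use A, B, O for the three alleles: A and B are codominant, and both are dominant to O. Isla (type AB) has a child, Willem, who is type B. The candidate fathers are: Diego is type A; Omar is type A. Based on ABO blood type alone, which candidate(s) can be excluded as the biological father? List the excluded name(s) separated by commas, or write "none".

A candidate is excluded only if no genotype consistent with his phenotype could produce a type B child with a type AB mother.
Every candidate has at least one consistent genotype combination, so none can be excluded.

none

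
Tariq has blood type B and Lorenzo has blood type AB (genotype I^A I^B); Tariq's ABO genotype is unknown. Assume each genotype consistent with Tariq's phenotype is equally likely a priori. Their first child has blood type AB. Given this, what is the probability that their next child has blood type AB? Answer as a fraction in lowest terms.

Possible genotypes: Tariq ∈ {I^B I^B, I^B i}; Lorenzo ∈ {I^A I^B}.
Weight each parental genotype pair by prior × P(type-AB child):
  I^B I^B × I^A I^B: posterior weight 2/3; P(next child type AB) = 1/2.
  I^B i × I^A I^B: posterior weight 1/3; P(next child type AB) = 1/4.
Weighted sum = 5/12.

5/12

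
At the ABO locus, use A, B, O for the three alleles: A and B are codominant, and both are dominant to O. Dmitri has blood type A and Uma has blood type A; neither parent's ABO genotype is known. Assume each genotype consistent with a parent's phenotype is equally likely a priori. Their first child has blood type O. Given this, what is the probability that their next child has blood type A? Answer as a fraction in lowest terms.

Possible genotypes: Dmitri ∈ {AA, AO}; Uma ∈ {AA, AO}.
Weight each parental genotype pair by prior × P(type-O child):
  AO × AO: posterior weight 1; P(next child type A) = 3/4.
Weighted sum = 3/4.

3/4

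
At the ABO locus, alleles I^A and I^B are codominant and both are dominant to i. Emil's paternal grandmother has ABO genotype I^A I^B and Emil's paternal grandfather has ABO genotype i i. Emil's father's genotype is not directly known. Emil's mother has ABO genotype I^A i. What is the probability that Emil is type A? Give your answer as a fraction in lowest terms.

Emil's father's ABO genotype from I^A I^B × i i: 1/2 I^A i, 1/2 I^B i.
Crossing each possibility with the mother I^A i and summing P(type A): 1/2·3/4 + 1/2·1/4 = 1/2.

1/2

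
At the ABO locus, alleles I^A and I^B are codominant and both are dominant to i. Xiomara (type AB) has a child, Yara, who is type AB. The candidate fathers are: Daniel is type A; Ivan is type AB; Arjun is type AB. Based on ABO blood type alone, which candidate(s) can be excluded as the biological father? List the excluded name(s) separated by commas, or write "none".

none

A candidate is excluded only if no genotype consistent with his phenotype could produce a type AB child with a type AB mother.
Every candidate has at least one consistent genotype combination, so none can be excluded.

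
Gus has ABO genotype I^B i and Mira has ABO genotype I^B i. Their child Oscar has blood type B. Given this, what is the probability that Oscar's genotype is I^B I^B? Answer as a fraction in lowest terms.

1/3

Cross I^B i × I^B i → 1/4 I^B I^B, 1/2 I^B i, 1/4 i i.
Type-B genotypes among offspring: I^B I^B (1/4), I^B i (1/2); total 3/4.
P(I^B I^B | type B) = (1/4) / (3/4) = 1/3.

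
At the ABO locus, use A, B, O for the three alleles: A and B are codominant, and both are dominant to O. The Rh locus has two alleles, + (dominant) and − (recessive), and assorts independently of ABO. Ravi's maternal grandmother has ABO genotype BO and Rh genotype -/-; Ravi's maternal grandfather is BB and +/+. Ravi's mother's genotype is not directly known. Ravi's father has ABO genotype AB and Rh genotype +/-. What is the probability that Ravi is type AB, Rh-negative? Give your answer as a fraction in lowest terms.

3/32

Ravi's mother's ABO genotype from BO × BB: 1/2 BB, 1/2 BO.
Crossing each possibility with the father AB and summing P(type AB): 1/2·1/2 + 1/2·1/4 = 3/8.
Similarly for Rh via the mother's Rh distribution: P(Rh-) = 1/4.
Independent loci: 3/8 × 1/4 = 3/32.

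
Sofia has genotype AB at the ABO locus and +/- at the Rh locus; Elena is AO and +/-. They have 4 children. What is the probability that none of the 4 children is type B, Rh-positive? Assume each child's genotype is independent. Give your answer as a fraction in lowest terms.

ABO cross AB × AO → 1/2 A, 1/4 B, 1/4 AB.
Rh cross +/- × +/- → 3/4 Rh+, 1/4 Rh-; so P(type B, Rh-positive) = 1/4 × 3/4 = 3/16 per child.
P(not type B, Rh-positive) = 13/16 for one child; (13/16)^4 = 28561/65536.

28561/65536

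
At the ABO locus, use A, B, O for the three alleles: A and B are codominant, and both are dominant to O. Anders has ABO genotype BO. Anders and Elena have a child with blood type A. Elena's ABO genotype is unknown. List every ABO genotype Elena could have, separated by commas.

For each candidate genotype of Elena, check whether crossing it with BO can produce every observed child phenotype.
  AA → possible child types {A, AB} ✓
  AB → possible child types {A, B, AB} ✓
  AO → possible child types {O, A, B, AB} ✓
  BB → possible child types {B} ✗
  BO → possible child types {O, B} ✗
  OO → possible child types {O, B} ✗

AA, AB, AO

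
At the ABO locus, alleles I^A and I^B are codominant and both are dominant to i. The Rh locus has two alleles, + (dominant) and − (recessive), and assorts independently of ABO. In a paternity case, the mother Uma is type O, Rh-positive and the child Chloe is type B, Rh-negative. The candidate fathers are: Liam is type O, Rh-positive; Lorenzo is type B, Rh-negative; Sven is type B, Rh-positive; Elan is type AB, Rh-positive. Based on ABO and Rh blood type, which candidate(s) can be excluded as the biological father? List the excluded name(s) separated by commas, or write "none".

Liam

A candidate is excluded only if no genotype consistent with his phenotype could produce a type B, Rh-negative child with a type O, Rh-positive mother.
Liam (type O, Rh+): no genotype consistent with that phenotype can produce a type-B Rh- child with a type-O mother.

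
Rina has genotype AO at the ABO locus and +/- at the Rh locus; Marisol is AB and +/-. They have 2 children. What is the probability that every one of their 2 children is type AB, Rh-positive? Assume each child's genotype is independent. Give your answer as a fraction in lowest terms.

ABO cross AO × AB → 1/2 A, 1/4 B, 1/4 AB.
Rh cross +/- × +/- → 3/4 Rh+, 1/4 Rh-; so P(type AB, Rh-positive) = 1/4 × 3/4 = 3/16 per child.
All 2 independent: (3/16)^2 = 9/256.

9/256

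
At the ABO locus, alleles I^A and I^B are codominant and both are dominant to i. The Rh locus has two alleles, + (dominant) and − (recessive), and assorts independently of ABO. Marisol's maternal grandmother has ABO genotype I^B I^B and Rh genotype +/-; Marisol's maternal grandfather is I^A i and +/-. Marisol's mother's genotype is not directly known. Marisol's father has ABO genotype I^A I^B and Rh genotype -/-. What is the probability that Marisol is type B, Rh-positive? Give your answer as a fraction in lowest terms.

Marisol's mother's ABO genotype from I^B I^B × I^A i: 1/2 I^A I^B, 1/2 I^B i.
Crossing each possibility with the father I^A I^B and summing P(type B): 1/2·1/4 + 1/2·1/2 = 3/8.
Similarly for Rh via the mother's Rh distribution: P(Rh+) = 1/2.
Independent loci: 3/8 × 1/2 = 3/16.

3/16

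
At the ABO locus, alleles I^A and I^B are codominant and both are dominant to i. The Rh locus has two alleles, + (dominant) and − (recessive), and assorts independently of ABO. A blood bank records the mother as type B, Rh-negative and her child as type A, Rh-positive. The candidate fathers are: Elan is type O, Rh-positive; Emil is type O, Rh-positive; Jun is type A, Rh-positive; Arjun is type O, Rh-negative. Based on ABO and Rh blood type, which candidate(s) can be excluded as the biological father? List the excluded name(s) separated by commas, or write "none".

Elan, Emil, Arjun

A candidate is excluded only if no genotype consistent with his phenotype could produce a type A, Rh-positive child with a type B, Rh-negative mother.
Elan (type O, Rh+): no genotype consistent with that phenotype can produce a type-A Rh+ child with a type-B mother.
Emil (type O, Rh+): no genotype consistent with that phenotype can produce a type-A Rh+ child with a type-B mother.
Arjun (type O, Rh-): no genotype consistent with that phenotype can produce a type-A Rh+ child with a type-B mother.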